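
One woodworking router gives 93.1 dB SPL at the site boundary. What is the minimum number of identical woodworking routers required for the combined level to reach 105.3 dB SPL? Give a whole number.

17

The shortfall is 105.3 − 93.1 = 12.2 dB, and N units add 10·log₁₀ N, so need 10·log₁₀ N ≥ 12.2.
N ≥ 10^(12.2/10) = 16.596, so N = 17.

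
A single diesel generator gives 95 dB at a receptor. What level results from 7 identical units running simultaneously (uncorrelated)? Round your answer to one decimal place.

103.5 dB

N identical incoherent sources raise the level by 10·log₁₀ N.
L_total = 95 + 10·log₁₀(7) = 95 + 8.451 = 103.45 dB.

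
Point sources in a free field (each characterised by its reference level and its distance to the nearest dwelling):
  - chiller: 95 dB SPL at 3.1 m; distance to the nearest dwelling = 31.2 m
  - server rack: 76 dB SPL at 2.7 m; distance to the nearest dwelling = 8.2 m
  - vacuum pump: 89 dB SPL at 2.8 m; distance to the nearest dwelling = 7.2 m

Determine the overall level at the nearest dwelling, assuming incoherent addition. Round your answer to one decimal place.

81.9 dB SPL

Apply inverse-square spreading to bring every level to the receiver, then sum 10^(L/10).
chiller: 95 − 20·log₁₀(31.2/3.1) = 95 − 20.06 = 74.94 dB SPL.
server rack: 76 − 20·log₁₀(8.2/2.7) = 76 − 9.65 = 66.35 dB SPL.
vacuum pump: 89 − 20·log₁₀(7.2/2.8) = 89 − 8.20 = 80.80 dB SPL.
Σ 10^(L/10) = 1.557e+08 → L_total = 10·log₁₀(1.557e+08) = 81.92 dB SPL.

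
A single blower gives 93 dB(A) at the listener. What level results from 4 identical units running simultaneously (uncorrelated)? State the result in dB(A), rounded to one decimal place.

99.0 dB(A)

L_total = L₁ + 10·log₁₀ N for N identical incoherent sources.
L_total = 93 + 10·log₁₀(4) = 93 + 6.021 = 99.02 dB(A).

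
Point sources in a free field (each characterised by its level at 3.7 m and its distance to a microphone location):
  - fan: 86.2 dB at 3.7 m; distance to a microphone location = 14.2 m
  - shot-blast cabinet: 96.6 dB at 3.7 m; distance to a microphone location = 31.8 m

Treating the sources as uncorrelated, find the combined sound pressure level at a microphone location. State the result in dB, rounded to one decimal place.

First find each source's level at the receiver (point-source: −20·log₁₀(r/r_ref)), then combine on an intensity basis.
fan: 86.2 − 20·log₁₀(14.2/3.7) = 86.2 − 11.68 = 74.52 dB.
shot-blast cabinet: 96.6 − 20·log₁₀(31.8/3.7) = 96.6 − 18.68 = 77.92 dB.
Σ 10^(L/10) = 9.018e+07 → L_total = 10·log₁₀(9.018e+07) = 79.55 dB.

79.6 dB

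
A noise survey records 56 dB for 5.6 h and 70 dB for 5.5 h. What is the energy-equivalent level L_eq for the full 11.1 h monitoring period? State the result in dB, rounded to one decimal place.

67.1 dB

L_eq = 10·log₁₀[(1/T)·Σ tᵢ·10^(Lᵢ/10)] with T = 11.1 h.
Σ tᵢ·10^(Lᵢ/10) = 5.6·10^(56/10) + 5.5·10^(70/10) = 5.723e+07.
L_eq = 10·log₁₀(5.723e+07/11.1) = 67.12 dB.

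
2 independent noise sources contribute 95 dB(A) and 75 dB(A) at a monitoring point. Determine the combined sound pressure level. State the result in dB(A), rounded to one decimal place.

95.0 dB(A)

For uncorrelated sources the intensities add, so convert each level to linear form, sum, and take 10·log₁₀ of the total.
Σ 10^(L/10) = 10^(95/10) + 10^(75/10) = 3.194e+09.
L_total = 10·log₁₀(3.194e+09) = 95.04 dB(A).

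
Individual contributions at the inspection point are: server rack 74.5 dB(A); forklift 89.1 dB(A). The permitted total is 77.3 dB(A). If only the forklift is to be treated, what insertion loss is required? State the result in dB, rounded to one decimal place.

15.0 dB

The untreated sources together contribute 10^(74.5/10) = 2.818e+07, i.e. 74.50 dB(A).
To meet 77.3 dB(A) overall, the treated forklift may contribute at most 10^(77.3/10) − 2.818e+07 = 2.552e+07, i.e. 74.07 dB(A).
So the forklift must be reduced from 89.1 to 74.07 dB(A): IL = 15.03 dB.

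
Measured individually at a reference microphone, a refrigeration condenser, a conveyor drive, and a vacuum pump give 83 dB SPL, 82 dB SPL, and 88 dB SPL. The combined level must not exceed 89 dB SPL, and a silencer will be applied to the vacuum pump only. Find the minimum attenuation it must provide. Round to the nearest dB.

The untreated sources together contribute 10^(83/10) + 10^(82/10) = 3.580e+08, i.e. 85.54 dB SPL.
The limit corresponds to 10^(89/10) = 7.943e+08; subtracting the fixed part leaves 4.363e+08 for the vacuum pump, i.e. 86.40 dB SPL.
So the vacuum pump must be reduced from 88 to 86.40 dB SPL: IL = 1.60 dB.

2 dB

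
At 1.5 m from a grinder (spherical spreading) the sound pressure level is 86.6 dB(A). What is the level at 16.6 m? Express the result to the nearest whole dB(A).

For a point source, L₂ = L₁ − 20·log₁₀(r₂/r₁).
L₂ = 86.6 − 20·log₁₀(16.6/1.5) = 86.6 − 20.880 = 65.72 dB(A).

66 dB(A)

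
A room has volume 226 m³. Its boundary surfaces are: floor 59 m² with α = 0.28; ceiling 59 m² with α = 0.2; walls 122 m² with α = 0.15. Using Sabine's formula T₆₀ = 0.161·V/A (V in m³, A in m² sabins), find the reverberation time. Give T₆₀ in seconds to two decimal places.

0.78 s

Summing Sᵢαᵢ: 59·0.28 + 59·0.2 + 122·0.15 = 46.62 m².
T₆₀ = 0.161·V/A = 0.161·226/46.62 = 0.780 s.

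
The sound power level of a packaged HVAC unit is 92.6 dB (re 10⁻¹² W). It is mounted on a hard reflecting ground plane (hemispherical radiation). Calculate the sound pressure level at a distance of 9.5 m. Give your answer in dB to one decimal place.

The power spreads over a hemisphere of area 2π·r², so L_p = L_w − 10·log₁₀(2π·r²).
2π·r² = 567.1 m², 10·log₁₀ of that is 27.536 dB.
L_p = 92.6 − 27.536 = 65.06 dB.

65.1 dB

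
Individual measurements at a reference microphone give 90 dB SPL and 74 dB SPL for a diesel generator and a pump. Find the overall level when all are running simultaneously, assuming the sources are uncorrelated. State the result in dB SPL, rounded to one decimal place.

90.1 dB SPL

Incoherent sources combine by intensity addition: L_total = 10·log₁₀(Σ 10^(L_i/10)).
Σ 10^(L/10) = 10^(90/10) + 10^(74/10) = 1.025e+09.
L_total = 10·log₁₀(1.025e+09) = 90.11 dB SPL.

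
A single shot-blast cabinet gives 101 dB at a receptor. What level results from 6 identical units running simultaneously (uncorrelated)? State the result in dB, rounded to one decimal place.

L_total = L₁ + 10·log₁₀ N for N identical incoherent sources.
L_total = 101 + 10·log₁₀(6) = 101 + 7.782 = 108.78 dB.

108.8 dB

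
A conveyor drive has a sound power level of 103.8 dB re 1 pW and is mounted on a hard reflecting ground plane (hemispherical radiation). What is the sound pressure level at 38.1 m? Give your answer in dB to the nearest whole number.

64 dB

The power spreads over a hemisphere of area 2π·r², so L_p = L_w − 10·log₁₀(2π·r²).
2π·r² = 9121 m², 10·log₁₀ of that is 39.600 dB.
L_p = 103.8 − 39.600 = 64.20 dB.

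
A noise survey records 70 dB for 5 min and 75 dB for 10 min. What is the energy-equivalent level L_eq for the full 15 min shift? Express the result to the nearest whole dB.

Weight each interval's intensity by its duration and average over T = 15 min:
Σ tᵢ·10^(Lᵢ/10) = 5·10^(70/10) + 10·10^(75/10) = 3.662e+08.
L_eq = 10·log₁₀(3.662e+08/15) = 73.88 dB.

74 dB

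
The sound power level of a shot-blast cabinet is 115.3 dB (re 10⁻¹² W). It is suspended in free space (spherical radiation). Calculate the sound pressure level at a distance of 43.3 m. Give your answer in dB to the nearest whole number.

72 dB

L_p = L_w − 10·log₁₀(4π·r²) with r = 43.3 m.
4π·r² = 2.356e+04 m², 10·log₁₀ of that is 43.722 dB.
L_p = 115.3 − 43.722 = 71.58 dB.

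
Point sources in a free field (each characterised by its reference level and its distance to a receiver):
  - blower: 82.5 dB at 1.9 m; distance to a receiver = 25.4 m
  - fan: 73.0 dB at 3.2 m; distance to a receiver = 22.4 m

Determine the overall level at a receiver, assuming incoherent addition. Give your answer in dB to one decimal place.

61.5 dB

Apply inverse-square spreading to bring every level to the receiver, then sum 10^(L/10).
blower: 82.5 − 20·log₁₀(25.4/1.9) = 82.5 − 22.52 = 59.98 dB.
fan: 73.0 − 20·log₁₀(22.4/3.2) = 73.0 − 16.90 = 56.10 dB.
Σ 10^(L/10) = 1.402e+06 → L_total = 10·log₁₀(1.402e+06) = 61.47 dB.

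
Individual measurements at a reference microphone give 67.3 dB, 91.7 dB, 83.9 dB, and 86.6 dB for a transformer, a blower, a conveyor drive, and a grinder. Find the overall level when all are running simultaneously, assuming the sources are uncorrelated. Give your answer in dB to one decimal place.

Incoherent sources combine by intensity addition: L_total = 10·log₁₀(Σ 10^(L_i/10)).
Σ 10^(L/10) = 10^(67.3/10) + 10^(91.7/10) + 10^(83.9/10) + 10^(86.6/10) = 2.187e+09.
L_total = 10·log₁₀(2.187e+09) = 93.40 dB.

93.4 dB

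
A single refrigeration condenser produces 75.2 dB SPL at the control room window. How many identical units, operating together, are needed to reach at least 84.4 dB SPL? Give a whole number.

9

N identical sources give L₁ + 10·log₁₀ N, so require 10·log₁₀ N ≥ 84.4 − 75.2 = 9.2 dB.
N ≥ 10^(9.2/10) = 8.318, so N = 9.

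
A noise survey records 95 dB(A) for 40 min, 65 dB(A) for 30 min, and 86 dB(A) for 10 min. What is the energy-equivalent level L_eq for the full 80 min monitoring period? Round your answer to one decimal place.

L_eq = 10·log₁₀[(1/T)·Σ tᵢ·10^(Lᵢ/10)] with T = 80 min.
Σ tᵢ·10^(Lᵢ/10) = 40·10^(95/10) + 30·10^(65/10) + 10·10^(86/10) = 1.306e+11.
L_eq = 10·log₁₀(1.306e+11/80) = 92.13 dB(A).

92.1 dB(A)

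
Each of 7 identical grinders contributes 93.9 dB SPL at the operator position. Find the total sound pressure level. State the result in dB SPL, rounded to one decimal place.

102.4 dB SPL

N identical incoherent sources raise the level by 10·log₁₀ N.
L_total = 93.9 + 10·log₁₀(7) = 93.9 + 8.451 = 102.35 dB SPL.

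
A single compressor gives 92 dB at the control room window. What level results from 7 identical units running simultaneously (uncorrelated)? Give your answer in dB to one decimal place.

100.5 dB

N identical incoherent sources raise the level by 10·log₁₀ N.
L_total = 92 + 10·log₁₀(7) = 92 + 8.451 = 100.45 dB.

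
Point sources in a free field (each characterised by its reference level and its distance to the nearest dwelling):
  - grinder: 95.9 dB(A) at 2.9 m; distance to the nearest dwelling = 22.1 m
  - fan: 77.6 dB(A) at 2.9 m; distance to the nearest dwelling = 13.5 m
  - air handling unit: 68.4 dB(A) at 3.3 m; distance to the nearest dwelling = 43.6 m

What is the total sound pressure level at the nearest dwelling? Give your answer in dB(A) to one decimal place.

78.4 dB(A)

Apply inverse-square spreading to bring every level to the receiver, then sum 10^(L/10).
grinder: 95.9 − 20·log₁₀(22.1/2.9) = 95.9 − 17.64 = 78.26 dB(A).
fan: 77.6 − 20·log₁₀(13.5/2.9) = 77.6 − 13.36 = 64.24 dB(A).
air handling unit: 68.4 − 20·log₁₀(43.6/3.3) = 68.4 − 22.42 = 45.98 dB(A).
Σ 10^(L/10) = 6.969e+07 → L_total = 10·log₁₀(6.969e+07) = 78.43 dB(A).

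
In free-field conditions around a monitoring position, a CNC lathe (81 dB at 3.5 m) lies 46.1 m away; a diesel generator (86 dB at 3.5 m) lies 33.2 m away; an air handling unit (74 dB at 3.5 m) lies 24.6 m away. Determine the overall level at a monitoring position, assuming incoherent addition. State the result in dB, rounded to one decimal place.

67.5 dB

Propagate each source to the receiver with L = L_ref − 20·log₁₀(r/r_ref), then add intensities.
CNC lathe: 81 − 20·log₁₀(46.1/3.5) = 81 − 22.39 = 58.61 dB.
diesel generator: 86 − 20·log₁₀(33.2/3.5) = 86 − 19.54 = 66.46 dB.
air handling unit: 74 − 20·log₁₀(24.6/3.5) = 74 − 16.94 = 57.06 dB.
Σ 10^(L/10) = 5.659e+06 → L_total = 10·log₁₀(5.659e+06) = 67.53 dB.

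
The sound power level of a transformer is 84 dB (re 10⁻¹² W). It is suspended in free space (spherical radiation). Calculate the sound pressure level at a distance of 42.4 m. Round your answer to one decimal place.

Free-field spherical radiation: L_p = L_w − 10·log₁₀(4π·r²), r = 42.4 m.
4π·r² = 2.259e+04 m², 10·log₁₀ of that is 43.539 dB.
L_p = 84 − 43.539 = 40.46 dB.

40.5 dB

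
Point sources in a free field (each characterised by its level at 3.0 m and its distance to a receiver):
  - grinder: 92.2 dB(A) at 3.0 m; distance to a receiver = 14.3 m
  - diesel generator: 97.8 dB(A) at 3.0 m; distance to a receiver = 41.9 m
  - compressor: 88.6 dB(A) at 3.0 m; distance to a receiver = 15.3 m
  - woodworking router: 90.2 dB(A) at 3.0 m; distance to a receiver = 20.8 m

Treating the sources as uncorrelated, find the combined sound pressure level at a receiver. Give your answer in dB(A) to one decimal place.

First find each source's level at the receiver (point-source: −20·log₁₀(r/r_ref)), then combine on an intensity basis.
grinder: 92.2 − 20·log₁₀(14.3/3.0) = 92.2 − 13.56 = 78.64 dB(A).
diesel generator: 97.8 − 20·log₁₀(41.9/3.0) = 97.8 − 22.90 = 74.90 dB(A).
compressor: 88.6 − 20·log₁₀(15.3/3.0) = 88.6 − 14.15 = 74.45 dB(A).
woodworking router: 90.2 − 20·log₁₀(20.8/3.0) = 90.2 − 16.82 = 73.38 dB(A).
Σ 10^(L/10) = 1.536e+08 → L_total = 10·log₁₀(1.536e+08) = 81.86 dB(A).

81.9 dB(A)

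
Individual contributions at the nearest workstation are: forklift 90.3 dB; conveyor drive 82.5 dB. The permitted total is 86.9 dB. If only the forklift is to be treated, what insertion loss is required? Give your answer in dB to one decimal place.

5.4 dB

Fixed contribution from the other source: Σ 10^(L/10) = 10^(82.5/10) = 1.778e+08 (82.50 dB).
To meet 86.9 dB overall, the treated forklift may contribute at most 10^(86.9/10) − 1.778e+08 = 3.120e+08, i.e. 84.94 dB.
So the forklift must be reduced from 90.3 to 84.94 dB: IL = 5.36 dB.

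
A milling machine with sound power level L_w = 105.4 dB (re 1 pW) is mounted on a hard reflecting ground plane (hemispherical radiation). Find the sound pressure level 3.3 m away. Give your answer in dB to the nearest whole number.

87 dB

Free-field hemispherical radiation: L_p = L_w − 10·log₁₀(2π·r²), r = 3.3 m.
2π·r² = 68.42 m², 10·log₁₀ of that is 18.352 dB.
L_p = 105.4 − 18.352 = 87.05 dB.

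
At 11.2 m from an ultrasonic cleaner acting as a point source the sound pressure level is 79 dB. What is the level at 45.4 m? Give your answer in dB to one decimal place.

Spherical spreading from a point source gives a 20·log₁₀(r₂/r₁) drop.
L₂ = 79 − 20·log₁₀(45.4/11.2) = 79 − 12.157 = 66.84 dB.

66.8 dB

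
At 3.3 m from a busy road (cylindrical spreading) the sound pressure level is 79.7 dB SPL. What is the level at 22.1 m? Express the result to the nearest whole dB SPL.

Cylindrical spreading from a line source gives a 10·log₁₀(r₂/r₁) drop.
L₂ = 79.7 − 10·log₁₀(22.1/3.3) = 79.7 − 8.259 = 71.44 dB SPL.

71 dB SPL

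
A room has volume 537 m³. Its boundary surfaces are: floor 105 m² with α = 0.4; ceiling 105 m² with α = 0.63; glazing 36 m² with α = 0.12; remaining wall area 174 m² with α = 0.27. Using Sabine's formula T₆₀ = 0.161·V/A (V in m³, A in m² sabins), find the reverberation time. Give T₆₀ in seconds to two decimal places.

0.54 s

A = Σ Sᵢαᵢ = 105·0.4 + 105·0.63 + 36·0.12 + 174·0.27 = 159.45 m².
T₆₀ = 0.161·V/A = 0.161·537/159.45 = 0.542 s.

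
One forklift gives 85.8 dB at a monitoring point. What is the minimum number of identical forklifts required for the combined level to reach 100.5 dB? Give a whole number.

30

Need L₁ + 10·log₁₀ N ≥ 100.5, i.e. log₁₀ N ≥ 1.47.
N ≥ 10^(14.7/10) = 29.512, so N = 30.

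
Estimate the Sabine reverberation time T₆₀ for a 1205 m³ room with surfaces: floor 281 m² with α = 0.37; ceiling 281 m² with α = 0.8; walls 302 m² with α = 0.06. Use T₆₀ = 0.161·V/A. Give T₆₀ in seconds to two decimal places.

0.56 s

A = Σ Sᵢαᵢ = 281·0.37 + 281·0.8 + 302·0.06 = 346.89 m².
T₆₀ = 0.161·V/A = 0.161·1205/346.89 = 0.559 s.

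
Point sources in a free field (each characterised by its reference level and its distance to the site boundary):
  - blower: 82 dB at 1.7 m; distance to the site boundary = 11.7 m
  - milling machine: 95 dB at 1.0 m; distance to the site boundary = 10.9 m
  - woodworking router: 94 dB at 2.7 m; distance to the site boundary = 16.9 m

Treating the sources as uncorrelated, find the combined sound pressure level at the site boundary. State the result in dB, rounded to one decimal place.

79.7 dB

First find each source's level at the receiver (point-source: −20·log₁₀(r/r_ref)), then combine on an intensity basis.
blower: 82 − 20·log₁₀(11.7/1.7) = 82 − 16.75 = 65.25 dB.
milling machine: 95 − 20·log₁₀(10.9/1.0) = 95 − 20.75 = 74.25 dB.
woodworking router: 94 − 20·log₁₀(16.9/2.7) = 94 − 15.93 = 78.07 dB.
Σ 10^(L/10) = 9.408e+07 → L_total = 10·log₁₀(9.408e+07) = 79.73 dB.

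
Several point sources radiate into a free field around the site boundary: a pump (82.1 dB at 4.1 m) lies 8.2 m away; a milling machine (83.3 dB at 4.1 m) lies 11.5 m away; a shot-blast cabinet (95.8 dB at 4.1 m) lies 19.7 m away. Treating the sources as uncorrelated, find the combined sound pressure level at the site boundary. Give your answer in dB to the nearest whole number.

First find each source's level at the receiver (point-source: −20·log₁₀(r/r_ref)), then combine on an intensity basis.
pump: 82.1 − 20·log₁₀(8.2/4.1) = 82.1 − 6.02 = 76.08 dB.
milling machine: 83.3 − 20·log₁₀(11.5/4.1) = 83.3 − 8.96 = 74.34 dB.
shot-blast cabinet: 95.8 − 20·log₁₀(19.7/4.1) = 95.8 − 13.63 = 82.17 dB.
Σ 10^(L/10) = 2.324e+08 → L_total = 10·log₁₀(2.324e+08) = 83.66 dB.

84 dB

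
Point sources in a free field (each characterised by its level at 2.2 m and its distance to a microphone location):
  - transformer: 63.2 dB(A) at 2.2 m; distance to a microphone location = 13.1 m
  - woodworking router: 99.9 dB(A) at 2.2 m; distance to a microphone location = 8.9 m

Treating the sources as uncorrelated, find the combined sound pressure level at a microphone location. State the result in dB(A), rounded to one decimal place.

87.8 dB(A)

Apply inverse-square spreading to bring every level to the receiver, then sum 10^(L/10).
transformer: 63.2 − 20·log₁₀(13.1/2.2) = 63.2 − 15.50 = 47.70 dB(A).
woodworking router: 99.9 − 20·log₁₀(8.9/2.2) = 99.9 − 12.14 = 87.76 dB(A).
Σ 10^(L/10) = 5.972e+08 → L_total = 10·log₁₀(5.972e+08) = 87.76 dB(A).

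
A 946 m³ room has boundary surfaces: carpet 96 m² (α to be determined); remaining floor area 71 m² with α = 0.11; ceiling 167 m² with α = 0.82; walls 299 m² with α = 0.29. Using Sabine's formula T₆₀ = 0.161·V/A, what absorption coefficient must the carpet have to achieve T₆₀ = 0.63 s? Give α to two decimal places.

0.11

From T₆₀ = 0.161·V/A, the target T₆₀ = 0.63 s needs A = 0.161·946/0.63 = 241.76 m².
Absorption from the other surfaces = 71·0.11 + 167·0.82 + 299·0.29 = 231.46 m², so the carpet must supply 10.30 m² over 96 m².
α = 10.30/96 = 0.107.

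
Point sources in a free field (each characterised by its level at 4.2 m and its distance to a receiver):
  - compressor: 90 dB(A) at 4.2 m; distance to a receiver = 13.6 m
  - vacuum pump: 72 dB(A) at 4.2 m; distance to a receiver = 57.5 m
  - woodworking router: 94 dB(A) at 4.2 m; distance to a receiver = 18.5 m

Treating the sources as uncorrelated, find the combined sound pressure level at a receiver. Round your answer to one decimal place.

83.5 dB(A)

Propagate each source to the receiver with L = L_ref − 20·log₁₀(r/r_ref), then add intensities.
compressor: 90 − 20·log₁₀(13.6/4.2) = 90 − 10.21 = 79.79 dB(A).
vacuum pump: 72 − 20·log₁₀(57.5/4.2) = 72 − 22.73 = 49.27 dB(A).
woodworking router: 94 − 20·log₁₀(18.5/4.2) = 94 − 12.88 = 81.12 dB(A).
Σ 10^(L/10) = 2.249e+08 → L_total = 10·log₁₀(2.249e+08) = 83.52 dB(A).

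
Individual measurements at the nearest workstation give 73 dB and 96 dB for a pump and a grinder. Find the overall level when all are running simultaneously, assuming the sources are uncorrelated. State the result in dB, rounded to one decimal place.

For uncorrelated sources the intensities add, so convert each level to linear form, sum, and take 10·log₁₀ of the total.
Σ 10^(L/10) = 10^(73/10) + 10^(96/10) = 4.001e+09.
L_total = 10·log₁₀(4.001e+09) = 96.02 dB.

96.0 dB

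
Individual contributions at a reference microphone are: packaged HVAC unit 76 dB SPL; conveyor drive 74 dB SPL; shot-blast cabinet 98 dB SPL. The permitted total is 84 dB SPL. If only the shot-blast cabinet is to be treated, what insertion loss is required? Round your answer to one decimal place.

15.3 dB

Fixed contribution from the other sources: Σ 10^(L/10) = 10^(76/10) + 10^(74/10) = 6.493e+07 (78.12 dB SPL).
The limit corresponds to 10^(84/10) = 2.512e+08; subtracting the fixed part leaves 1.863e+08 for the shot-blast cabinet, i.e. 82.70 dB SPL.
Required insertion loss = 98 − 82.70 = 15.30 dB.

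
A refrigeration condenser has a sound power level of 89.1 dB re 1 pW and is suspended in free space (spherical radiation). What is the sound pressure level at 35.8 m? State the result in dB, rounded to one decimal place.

47.0 dB

Free-field spherical radiation: L_p = L_w − 10·log₁₀(4π·r²), r = 35.8 m.
4π·r² = 1.611e+04 m², 10·log₁₀ of that is 42.070 dB.
L_p = 89.1 − 42.070 = 47.03 dB.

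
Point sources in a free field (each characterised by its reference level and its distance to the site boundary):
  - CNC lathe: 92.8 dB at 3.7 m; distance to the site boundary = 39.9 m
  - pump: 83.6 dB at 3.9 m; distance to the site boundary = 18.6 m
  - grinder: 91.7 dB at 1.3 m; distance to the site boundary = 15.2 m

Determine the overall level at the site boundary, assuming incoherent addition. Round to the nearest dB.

76 dB

Propagate each source to the receiver with L = L_ref − 20·log₁₀(r/r_ref), then add intensities.
CNC lathe: 92.8 − 20·log₁₀(39.9/3.7) = 92.8 − 20.66 = 72.14 dB.
pump: 83.6 − 20·log₁₀(18.6/3.9) = 83.6 − 13.57 = 70.03 dB.
grinder: 91.7 − 20·log₁₀(15.2/1.3) = 91.7 − 21.36 = 70.34 dB.
Σ 10^(L/10) = 3.728e+07 → L_total = 10·log₁₀(3.728e+07) = 75.71 dB.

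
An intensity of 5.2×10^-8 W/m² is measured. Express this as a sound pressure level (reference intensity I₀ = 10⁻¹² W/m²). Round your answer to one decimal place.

I/I₀ = 5.2×10^-8/10⁻¹² = 5.2×10^4, and L = 10·log₁₀(I/I₀).
L = 10·(0.7160 + 4) = 47.16 dB.

47.2 dB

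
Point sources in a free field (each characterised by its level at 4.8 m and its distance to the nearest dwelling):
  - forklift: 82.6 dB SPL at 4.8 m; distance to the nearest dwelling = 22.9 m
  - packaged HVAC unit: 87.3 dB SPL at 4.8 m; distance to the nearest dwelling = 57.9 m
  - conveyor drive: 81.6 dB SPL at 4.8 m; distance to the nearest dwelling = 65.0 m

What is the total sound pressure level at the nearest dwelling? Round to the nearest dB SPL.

71 dB SPL

Apply inverse-square spreading to bring every level to the receiver, then sum 10^(L/10).
forklift: 82.6 − 20·log₁₀(22.9/4.8) = 82.6 − 13.57 = 69.03 dB SPL.
packaged HVAC unit: 87.3 − 20·log₁₀(57.9/4.8) = 87.3 − 21.63 = 65.67 dB SPL.
conveyor drive: 81.6 − 20·log₁₀(65.0/4.8) = 81.6 − 22.63 = 58.97 dB SPL.
Σ 10^(L/10) = 1.247e+07 → L_total = 10·log₁₀(1.247e+07) = 70.96 dB SPL.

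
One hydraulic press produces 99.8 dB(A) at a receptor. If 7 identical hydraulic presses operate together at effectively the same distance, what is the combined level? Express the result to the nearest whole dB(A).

With 7 equal, uncorrelated contributions the intensity is 7× that of one unit, giving a rise of 10·log₁₀ 7.
L_total = 99.8 + 10·log₁₀(7) = 99.8 + 8.451 = 108.25 dB(A).

108 dB(A)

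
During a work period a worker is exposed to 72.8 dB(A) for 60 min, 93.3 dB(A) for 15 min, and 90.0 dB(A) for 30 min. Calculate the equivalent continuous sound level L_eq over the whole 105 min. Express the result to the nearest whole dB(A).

Weight each interval's intensity by its duration and average over T = 105 min:
Σ tᵢ·10^(Lᵢ/10) = 60·10^(72.8/10) + 15·10^(93.3/10) + 30·10^(90.0/10) = 6.321e+10.
L_eq = 10·log₁₀(6.321e+10/105) = 87.80 dB(A).

88 dB(A)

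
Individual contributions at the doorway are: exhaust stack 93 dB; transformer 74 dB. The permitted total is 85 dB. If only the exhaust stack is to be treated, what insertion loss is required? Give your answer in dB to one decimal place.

8.4 dB

Everything except the exhaust stack sums to 10^(74/10) = 2.512e+07 in linear terms, 74.00 dB.
The limit corresponds to 10^(85/10) = 3.162e+08; subtracting the fixed part leaves 2.911e+08 for the exhaust stack, i.e. 84.64 dB.
Required insertion loss = 93 − 84.64 = 8.36 dB.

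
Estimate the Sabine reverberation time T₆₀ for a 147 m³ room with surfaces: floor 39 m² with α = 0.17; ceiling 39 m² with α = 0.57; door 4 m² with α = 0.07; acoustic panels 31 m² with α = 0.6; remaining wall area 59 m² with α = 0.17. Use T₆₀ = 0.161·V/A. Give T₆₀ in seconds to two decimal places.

Summing Sᵢαᵢ: 39·0.17 + 39·0.57 + 4·0.07 + 31·0.6 + 59·0.17 = 57.77 m².
T₆₀ = 0.161 × 147 / 57.77 = 0.410 s.

0.41 s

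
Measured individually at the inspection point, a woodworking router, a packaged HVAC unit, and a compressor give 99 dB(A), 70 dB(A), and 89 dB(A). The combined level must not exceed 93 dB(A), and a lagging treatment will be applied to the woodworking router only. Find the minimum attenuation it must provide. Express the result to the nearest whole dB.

Everything except the woodworking router sums to 10^(70/10) + 10^(89/10) = 8.043e+08 in linear terms, 89.05 dB(A).
To meet 93 dB(A) overall, the treated woodworking router may contribute at most 10^(93/10) − 8.043e+08 = 1.191e+09, i.e. 90.76 dB(A).
So the woodworking router must be reduced from 99 to 90.76 dB(A): IL = 8.24 dB.

8 dB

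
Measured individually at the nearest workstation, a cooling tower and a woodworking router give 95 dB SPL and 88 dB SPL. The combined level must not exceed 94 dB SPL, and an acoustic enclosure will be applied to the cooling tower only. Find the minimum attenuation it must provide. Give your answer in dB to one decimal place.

Fixed contribution from the other source: Σ 10^(L/10) = 10^(88/10) = 6.310e+08 (88.00 dB SPL).
The limit corresponds to 10^(94/10) = 2.512e+09; subtracting the fixed part leaves 1.881e+09 for the cooling tower, i.e. 92.74 dB SPL.
Required insertion loss = 95 − 92.74 = 2.26 dB.

2.3 dB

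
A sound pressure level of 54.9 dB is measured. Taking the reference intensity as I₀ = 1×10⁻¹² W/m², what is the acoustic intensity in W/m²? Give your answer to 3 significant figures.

L = 10·log₁₀(I/I₀) ⇒ I = I₀·10^(L/10) = 10⁻¹² × 10^5.49.

3.09e-07 W/m²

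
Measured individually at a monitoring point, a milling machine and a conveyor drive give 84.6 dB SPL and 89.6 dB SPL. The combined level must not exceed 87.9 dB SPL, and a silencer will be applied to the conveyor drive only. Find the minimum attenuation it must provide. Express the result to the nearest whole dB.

4 dB

Everything except the conveyor drive sums to 10^(84.6/10) = 2.884e+08 in linear terms, 84.60 dB SPL.
To meet 87.9 dB SPL overall, the treated conveyor drive may contribute at most 10^(87.9/10) − 2.884e+08 = 3.282e+08, i.e. 85.16 dB SPL.
Required insertion loss = 89.6 − 85.16 = 4.44 dB.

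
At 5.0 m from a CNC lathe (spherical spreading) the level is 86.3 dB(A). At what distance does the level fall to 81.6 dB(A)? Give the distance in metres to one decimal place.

The 4.7 dB drop corresponds to a distance ratio of 10^(4.7/20) for a point source.
r₂ = 5.0·10^((86.3−81.6)/20) = 5.0·10^(4.7/20) = 8.59 m.

8.6 m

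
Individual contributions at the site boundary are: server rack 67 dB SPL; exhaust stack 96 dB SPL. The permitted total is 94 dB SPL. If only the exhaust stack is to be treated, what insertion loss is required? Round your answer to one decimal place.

The untreated sources together contribute 10^(67/10) = 5.012e+06, i.e. 67.00 dB SPL.
To meet 94 dB SPL overall, the treated exhaust stack may contribute at most 10^(94/10) − 5.012e+06 = 2.507e+09, i.e. 93.99 dB SPL.
So the exhaust stack must be reduced from 96 to 93.99 dB SPL: IL = 2.01 dB.

2.0 dB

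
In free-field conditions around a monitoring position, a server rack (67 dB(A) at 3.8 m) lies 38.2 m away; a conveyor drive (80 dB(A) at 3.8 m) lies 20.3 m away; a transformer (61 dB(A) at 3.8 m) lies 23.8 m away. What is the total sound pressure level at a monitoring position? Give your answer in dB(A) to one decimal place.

65.5 dB(A)

First find each source's level at the receiver (point-source: −20·log₁₀(r/r_ref)), then combine on an intensity basis.
server rack: 67 − 20·log₁₀(38.2/3.8) = 67 − 20.05 = 46.95 dB(A).
conveyor drive: 80 − 20·log₁₀(20.3/3.8) = 80 − 14.55 = 65.45 dB(A).
transformer: 61 − 20·log₁₀(23.8/3.8) = 61 − 15.94 = 45.06 dB(A).
Σ 10^(L/10) = 3.586e+06 → L_total = 10·log₁₀(3.586e+06) = 65.55 dB(A).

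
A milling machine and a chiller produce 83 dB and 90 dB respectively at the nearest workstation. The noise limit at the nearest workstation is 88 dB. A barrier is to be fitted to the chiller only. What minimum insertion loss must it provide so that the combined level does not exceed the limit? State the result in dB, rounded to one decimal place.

3.7 dB

Fixed contribution from the other source: Σ 10^(L/10) = 10^(83/10) = 1.995e+08 (83.00 dB).
To meet 88 dB overall, the treated chiller may contribute at most 10^(88/10) − 1.995e+08 = 4.314e+08, i.e. 86.35 dB.
So the chiller must be reduced from 90 to 86.35 dB: IL = 3.65 dB.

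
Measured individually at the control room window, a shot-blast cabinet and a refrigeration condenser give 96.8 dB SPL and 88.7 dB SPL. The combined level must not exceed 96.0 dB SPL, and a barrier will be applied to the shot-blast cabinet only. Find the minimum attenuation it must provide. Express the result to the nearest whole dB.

Everything except the shot-blast cabinet sums to 10^(88.7/10) = 7.413e+08 in linear terms, 88.70 dB SPL.
To meet 96.0 dB SPL overall, the treated shot-blast cabinet may contribute at most 10^(96.0/10) − 7.413e+08 = 3.240e+09, i.e. 95.11 dB SPL.
Required insertion loss = 96.8 − 95.11 = 1.69 dB.

2 dB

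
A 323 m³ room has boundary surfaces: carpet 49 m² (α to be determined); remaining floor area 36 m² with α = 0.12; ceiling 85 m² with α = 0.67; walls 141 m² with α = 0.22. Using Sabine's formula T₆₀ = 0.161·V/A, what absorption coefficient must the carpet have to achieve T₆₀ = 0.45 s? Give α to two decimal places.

0.47

A = 0.161·V/T₆₀ = 0.161·323/0.45 = 115.56 m² sabins.
Absorption from the other surfaces = 36·0.12 + 85·0.67 + 141·0.22 = 92.29 m², so the carpet must supply 23.27 m² over 49 m².
α = 23.27/49 = 0.475.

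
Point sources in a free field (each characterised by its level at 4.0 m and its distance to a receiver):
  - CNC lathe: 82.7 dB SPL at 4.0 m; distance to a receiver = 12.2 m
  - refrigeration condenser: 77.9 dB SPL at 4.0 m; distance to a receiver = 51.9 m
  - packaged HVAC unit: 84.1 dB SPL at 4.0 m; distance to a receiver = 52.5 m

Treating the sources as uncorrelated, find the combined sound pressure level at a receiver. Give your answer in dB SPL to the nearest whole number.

73 dB SPL

First find each source's level at the receiver (point-source: −20·log₁₀(r/r_ref)), then combine on an intensity basis.
CNC lathe: 82.7 − 20·log₁₀(12.2/4.0) = 82.7 − 9.69 = 73.01 dB SPL.
refrigeration condenser: 77.9 − 20·log₁₀(51.9/4.0) = 77.9 − 22.26 = 55.64 dB SPL.
packaged HVAC unit: 84.1 − 20·log₁₀(52.5/4.0) = 84.1 − 22.36 = 61.74 dB SPL.
Σ 10^(L/10) = 2.188e+07 → L_total = 10·log₁₀(2.188e+07) = 73.40 dB SPL.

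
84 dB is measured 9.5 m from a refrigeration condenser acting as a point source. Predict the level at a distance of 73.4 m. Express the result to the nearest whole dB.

Spherical spreading from a point source gives a 20·log₁₀(r₂/r₁) drop.
L₂ = 84 − 20·log₁₀(73.4/9.5) = 84 − 17.759 = 66.24 dB.

66 dB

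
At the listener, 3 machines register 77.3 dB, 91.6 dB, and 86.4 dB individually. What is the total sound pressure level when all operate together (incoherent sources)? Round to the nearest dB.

93 dB

Incoherent sources combine by intensity addition: L_total = 10·log₁₀(Σ 10^(L_i/10)).
Σ 10^(L/10) = 10^(77.3/10) + 10^(91.6/10) + 10^(86.4/10) = 1.936e+09.
L_total = 10·log₁₀(1.936e+09) = 92.87 dB.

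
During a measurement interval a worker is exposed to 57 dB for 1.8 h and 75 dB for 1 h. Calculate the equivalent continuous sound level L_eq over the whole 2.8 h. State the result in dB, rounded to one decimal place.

70.7 dB

The energy average is taken in the linear domain: L_eq = 10·log₁₀[(Σ tᵢ·10^(Lᵢ/10))/T], T = 2.8 h.
Σ tᵢ·10^(Lᵢ/10) = 1.8·10^(57/10) + 1·10^(75/10) = 3.252e+07.
L_eq = 10·log₁₀(3.252e+07/2.8) = 70.65 dB.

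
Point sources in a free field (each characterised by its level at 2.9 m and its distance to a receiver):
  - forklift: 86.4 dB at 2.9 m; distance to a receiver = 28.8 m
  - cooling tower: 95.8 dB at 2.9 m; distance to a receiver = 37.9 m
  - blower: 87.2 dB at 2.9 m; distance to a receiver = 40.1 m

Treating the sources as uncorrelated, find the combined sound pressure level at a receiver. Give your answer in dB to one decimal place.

74.7 dB

Apply inverse-square spreading to bring every level to the receiver, then sum 10^(L/10).
forklift: 86.4 − 20·log₁₀(28.8/2.9) = 86.4 − 19.94 = 66.46 dB.
cooling tower: 95.8 − 20·log₁₀(37.9/2.9) = 95.8 − 22.32 = 73.48 dB.
blower: 87.2 − 20·log₁₀(40.1/2.9) = 87.2 − 22.81 = 64.39 dB.
Σ 10^(L/10) = 2.943e+07 → L_total = 10·log₁₀(2.943e+07) = 74.69 dB.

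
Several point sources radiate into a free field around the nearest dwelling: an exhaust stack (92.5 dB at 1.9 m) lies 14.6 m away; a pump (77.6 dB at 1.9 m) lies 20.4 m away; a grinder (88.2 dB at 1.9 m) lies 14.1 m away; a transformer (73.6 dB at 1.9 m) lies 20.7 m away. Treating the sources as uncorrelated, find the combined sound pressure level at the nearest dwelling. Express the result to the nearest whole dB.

76 dB

First find each source's level at the receiver (point-source: −20·log₁₀(r/r_ref)), then combine on an intensity basis.
exhaust stack: 92.5 − 20·log₁₀(14.6/1.9) = 92.5 − 17.71 = 74.79 dB.
pump: 77.6 − 20·log₁₀(20.4/1.9) = 77.6 − 20.62 = 56.98 dB.
grinder: 88.2 − 20·log₁₀(14.1/1.9) = 88.2 − 17.41 = 70.79 dB.
transformer: 73.6 − 20·log₁₀(20.7/1.9) = 73.6 − 20.74 = 52.86 dB.
Σ 10^(L/10) = 4.281e+07 → L_total = 10·log₁₀(4.281e+07) = 76.31 dB.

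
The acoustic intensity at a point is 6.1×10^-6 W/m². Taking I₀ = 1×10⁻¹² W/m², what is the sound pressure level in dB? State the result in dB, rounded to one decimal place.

67.9 dB

L = 10·log₁₀(I/I₀) = 10·log₁₀(6.1×10^-6/10⁻¹²) = 10·log₁₀(6.1×10^6).
L = 10·(0.7853 + 6) = 67.85 dB.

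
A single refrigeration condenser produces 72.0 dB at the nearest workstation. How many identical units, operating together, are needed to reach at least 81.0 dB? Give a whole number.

8

Need L₁ + 10·log₁₀ N ≥ 81.0, i.e. log₁₀ N ≥ 0.90.
N ≥ 10^(9.0/10) = 7.943, so N = 8.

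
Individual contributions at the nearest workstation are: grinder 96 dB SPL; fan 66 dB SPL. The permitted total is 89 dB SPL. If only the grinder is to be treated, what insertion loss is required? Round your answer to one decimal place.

7.0 dB

The untreated sources together contribute 10^(66/10) = 3.981e+06, i.e. 66.00 dB SPL.
The limit corresponds to 10^(89/10) = 7.943e+08; subtracting the fixed part leaves 7.903e+08 for the grinder, i.e. 88.98 dB SPL.
Required insertion loss = 96 − 88.98 = 7.02 dB.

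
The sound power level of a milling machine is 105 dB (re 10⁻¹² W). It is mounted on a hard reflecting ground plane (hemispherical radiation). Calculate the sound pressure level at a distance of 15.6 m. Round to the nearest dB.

L_p = L_w − 10·log₁₀(2π·r²) with r = 15.6 m.
2π·r² = 1529 m², 10·log₁₀ of that is 31.844 dB.
L_p = 105 − 31.844 = 73.16 dB.

73 dB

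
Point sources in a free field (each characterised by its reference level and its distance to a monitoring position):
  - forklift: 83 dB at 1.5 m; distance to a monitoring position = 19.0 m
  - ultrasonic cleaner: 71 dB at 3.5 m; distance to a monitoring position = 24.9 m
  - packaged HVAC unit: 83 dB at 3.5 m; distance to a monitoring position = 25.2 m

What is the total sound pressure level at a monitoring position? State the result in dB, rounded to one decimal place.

67.3 dB

Apply inverse-square spreading to bring every level to the receiver, then sum 10^(L/10).
forklift: 83 − 20·log₁₀(19.0/1.5) = 83 − 22.05 = 60.95 dB.
ultrasonic cleaner: 71 − 20·log₁₀(24.9/3.5) = 71 − 17.04 = 53.96 dB.
packaged HVAC unit: 83 − 20·log₁₀(25.2/3.5) = 83 − 17.15 = 65.85 dB.
Σ 10^(L/10) = 5.341e+06 → L_total = 10·log₁₀(5.341e+06) = 67.28 dB.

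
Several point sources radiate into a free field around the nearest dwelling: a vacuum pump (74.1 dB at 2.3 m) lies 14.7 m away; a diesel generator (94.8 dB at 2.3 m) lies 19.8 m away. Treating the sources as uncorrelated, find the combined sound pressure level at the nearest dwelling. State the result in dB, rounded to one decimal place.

Apply inverse-square spreading to bring every level to the receiver, then sum 10^(L/10).
vacuum pump: 74.1 − 20·log₁₀(14.7/2.3) = 74.1 − 16.11 = 57.99 dB.
diesel generator: 94.8 − 20·log₁₀(19.8/2.3) = 94.8 − 18.70 = 76.10 dB.
Σ 10^(L/10) = 4.138e+07 → L_total = 10·log₁₀(4.138e+07) = 76.17 dB.

76.2 dB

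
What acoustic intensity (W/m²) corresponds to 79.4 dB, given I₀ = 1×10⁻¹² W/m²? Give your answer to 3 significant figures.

8.71e-05 W/m²

L = 10·log₁₀(I/I₀) ⇒ I = I₀·10^(L/10) = 10⁻¹² × 10^7.94.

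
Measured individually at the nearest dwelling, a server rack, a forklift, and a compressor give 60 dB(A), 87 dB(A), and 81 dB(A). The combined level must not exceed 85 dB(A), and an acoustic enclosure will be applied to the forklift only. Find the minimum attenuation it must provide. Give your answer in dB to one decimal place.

Everything except the forklift sums to 10^(60/10) + 10^(81/10) = 1.269e+08 in linear terms, 81.03 dB(A).
To meet 85 dB(A) overall, the treated forklift may contribute at most 10^(85/10) − 1.269e+08 = 1.893e+08, i.e. 82.77 dB(A).
So the forklift must be reduced from 87 to 82.77 dB(A): IL = 4.23 dB.

4.2 dB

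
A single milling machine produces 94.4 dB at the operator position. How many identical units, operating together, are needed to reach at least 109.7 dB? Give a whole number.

The shortfall is 109.7 − 94.4 = 15.3 dB, and N units add 10·log₁₀ N, so need 10·log₁₀ N ≥ 15.3.
N ≥ 10^(15.3/10) = 33.884, so N = 34.

34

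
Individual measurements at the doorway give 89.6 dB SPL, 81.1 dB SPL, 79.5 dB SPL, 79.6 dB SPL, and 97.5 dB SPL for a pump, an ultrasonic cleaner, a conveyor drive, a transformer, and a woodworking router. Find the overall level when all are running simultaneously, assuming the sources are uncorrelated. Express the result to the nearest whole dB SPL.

98 dB SPL

Incoherent sources combine by intensity addition: L_total = 10·log₁₀(Σ 10^(L_i/10)).
Σ 10^(L/10) = 10^(89.6/10) + 10^(81.1/10) + 10^(79.5/10) + 10^(79.6/10) + 10^(97.5/10) = 6.845e+09.
L_total = 10·log₁₀(6.845e+09) = 98.35 dB SPL.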